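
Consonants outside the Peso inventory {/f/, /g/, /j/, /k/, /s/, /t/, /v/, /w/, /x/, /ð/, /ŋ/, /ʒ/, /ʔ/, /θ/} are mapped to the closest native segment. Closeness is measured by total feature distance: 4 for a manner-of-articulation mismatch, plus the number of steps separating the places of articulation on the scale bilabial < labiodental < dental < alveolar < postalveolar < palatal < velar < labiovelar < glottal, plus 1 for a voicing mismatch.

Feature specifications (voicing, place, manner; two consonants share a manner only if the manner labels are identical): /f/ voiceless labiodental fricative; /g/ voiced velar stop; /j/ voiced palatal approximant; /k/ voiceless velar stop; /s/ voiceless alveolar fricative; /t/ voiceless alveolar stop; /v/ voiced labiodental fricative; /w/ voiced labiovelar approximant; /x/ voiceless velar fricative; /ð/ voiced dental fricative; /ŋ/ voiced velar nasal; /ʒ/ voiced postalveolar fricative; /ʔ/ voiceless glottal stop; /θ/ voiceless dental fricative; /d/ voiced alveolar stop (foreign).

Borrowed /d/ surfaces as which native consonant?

/t/ is closest: same manner (stop), place distance 0 (alveolar→alveolar), voicing differs (+1); total 1. Next closest is /g/ at distance 3.

t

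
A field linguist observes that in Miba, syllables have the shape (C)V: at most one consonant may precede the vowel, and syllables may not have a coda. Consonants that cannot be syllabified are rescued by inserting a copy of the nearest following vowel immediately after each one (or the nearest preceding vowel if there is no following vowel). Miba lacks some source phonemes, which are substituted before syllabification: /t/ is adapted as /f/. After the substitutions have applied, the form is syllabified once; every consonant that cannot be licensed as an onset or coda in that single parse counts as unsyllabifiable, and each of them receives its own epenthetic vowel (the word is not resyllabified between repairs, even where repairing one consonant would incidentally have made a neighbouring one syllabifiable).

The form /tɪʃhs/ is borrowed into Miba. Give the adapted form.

fɪʃɪhɪsɪ

Substitution: /t/ → /f/, giving /fɪʃhs/.
Syllabifying with onset maximization leaves /ʃ/, /h/, /s/ stranded (no codas are permitted; onsets are limited to one consonant).
Each unlicensed consonant becomes the onset of a new syllable: /ʃ/ → /ʃɪ/, /h/ → /hɪ/, /s/ → /sɪ/.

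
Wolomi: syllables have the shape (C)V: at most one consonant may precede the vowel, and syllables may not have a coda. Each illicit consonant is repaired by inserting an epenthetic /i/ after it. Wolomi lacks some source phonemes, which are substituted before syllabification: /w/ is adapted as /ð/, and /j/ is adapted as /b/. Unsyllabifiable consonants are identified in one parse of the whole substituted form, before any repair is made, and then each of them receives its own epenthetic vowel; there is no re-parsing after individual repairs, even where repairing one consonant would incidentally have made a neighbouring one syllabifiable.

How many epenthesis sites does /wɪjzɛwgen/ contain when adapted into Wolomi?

After substitution the input is /ðɪbzɛðgen/.
The unsyllabifiable consonants are /b/, /ð/, /n/; each receives one epenthetic vowel.

3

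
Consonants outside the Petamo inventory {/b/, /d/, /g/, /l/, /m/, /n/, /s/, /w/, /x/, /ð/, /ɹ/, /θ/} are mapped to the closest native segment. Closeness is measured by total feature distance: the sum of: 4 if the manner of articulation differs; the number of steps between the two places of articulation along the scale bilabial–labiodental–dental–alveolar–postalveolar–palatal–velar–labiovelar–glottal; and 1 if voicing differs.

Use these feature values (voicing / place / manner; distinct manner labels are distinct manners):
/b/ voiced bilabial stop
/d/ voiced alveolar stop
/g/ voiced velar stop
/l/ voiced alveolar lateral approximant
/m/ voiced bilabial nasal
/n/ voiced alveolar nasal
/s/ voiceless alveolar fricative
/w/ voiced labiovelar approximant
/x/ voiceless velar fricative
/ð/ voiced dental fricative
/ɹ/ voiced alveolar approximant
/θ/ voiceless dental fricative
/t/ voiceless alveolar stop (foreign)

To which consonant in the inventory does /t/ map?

d

/d/ is closest: same manner (stop), place distance 0 (alveolar→alveolar), voicing differs (+1); total 1. Next closest is /b/ at distance 4.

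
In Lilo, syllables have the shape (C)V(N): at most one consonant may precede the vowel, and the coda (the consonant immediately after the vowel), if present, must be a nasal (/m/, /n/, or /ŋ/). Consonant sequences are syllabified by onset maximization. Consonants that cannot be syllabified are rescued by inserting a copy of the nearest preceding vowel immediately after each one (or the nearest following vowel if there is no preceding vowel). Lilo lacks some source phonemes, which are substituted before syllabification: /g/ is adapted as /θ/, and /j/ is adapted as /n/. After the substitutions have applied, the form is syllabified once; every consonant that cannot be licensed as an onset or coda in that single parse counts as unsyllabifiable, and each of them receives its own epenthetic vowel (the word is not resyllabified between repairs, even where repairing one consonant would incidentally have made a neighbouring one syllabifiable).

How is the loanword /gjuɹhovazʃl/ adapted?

θunuɹuhovazaʃala

Substitution: /g/ → /θ/, /j/ → /n/, giving /θnuɹhovazʃl/.
The consonants /θ/, /ɹ/, /z/, /ʃ/, /l/ cannot be parsed into a legal (C)V(N) syllable (only a nasal (/m/, /n/, or /ŋ/) is licensed in coda position; onsets are limited to one consonant).
Inserting the epenthetic vowel yields /θ/ → /θu/, /ɹ/ → /ɹu/, /z/ → /za/, /ʃ/ → /ʃa/, /l/ → /la/.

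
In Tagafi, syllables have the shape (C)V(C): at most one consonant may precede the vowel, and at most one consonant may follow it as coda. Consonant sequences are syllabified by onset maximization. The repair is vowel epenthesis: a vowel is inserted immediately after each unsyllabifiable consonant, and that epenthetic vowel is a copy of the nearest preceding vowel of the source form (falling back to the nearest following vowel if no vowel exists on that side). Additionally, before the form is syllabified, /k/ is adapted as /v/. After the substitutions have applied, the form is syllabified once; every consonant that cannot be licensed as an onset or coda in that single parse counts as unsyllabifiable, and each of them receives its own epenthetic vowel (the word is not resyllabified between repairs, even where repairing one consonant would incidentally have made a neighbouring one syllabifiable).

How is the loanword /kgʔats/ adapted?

Substitution: /k/ → /v/, giving /vgʔats/.
Syllabifying with onset maximization leaves /v/, /g/, /s/ stranded (at most one coda consonant is licensed; onsets are limited to one consonant).
Inserting the epenthetic vowel yields /v/ → /va/, /g/ → /ga/, /s/ → /sa/.

vagaʔatsa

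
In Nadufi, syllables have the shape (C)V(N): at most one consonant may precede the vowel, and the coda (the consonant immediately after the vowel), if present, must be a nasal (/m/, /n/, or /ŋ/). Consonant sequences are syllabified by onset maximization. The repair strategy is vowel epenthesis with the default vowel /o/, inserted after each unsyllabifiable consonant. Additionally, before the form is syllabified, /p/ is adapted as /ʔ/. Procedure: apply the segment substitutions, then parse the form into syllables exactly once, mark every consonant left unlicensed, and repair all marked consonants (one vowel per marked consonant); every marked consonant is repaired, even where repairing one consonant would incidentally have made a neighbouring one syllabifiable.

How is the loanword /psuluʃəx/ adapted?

Substitution: /p/ → /ʔ/, giving /ʔsuluʃəx/.
Syllabifying with onset maximization leaves /ʔ/, /x/ stranded (only a nasal (/m/, /n/, or /ŋ/) is licensed in coda position; onsets are limited to one consonant).
Epenthesis after each stranded consonant: /ʔ/ → /ʔo/, /x/ → /xo/.

ʔosuluʃəxo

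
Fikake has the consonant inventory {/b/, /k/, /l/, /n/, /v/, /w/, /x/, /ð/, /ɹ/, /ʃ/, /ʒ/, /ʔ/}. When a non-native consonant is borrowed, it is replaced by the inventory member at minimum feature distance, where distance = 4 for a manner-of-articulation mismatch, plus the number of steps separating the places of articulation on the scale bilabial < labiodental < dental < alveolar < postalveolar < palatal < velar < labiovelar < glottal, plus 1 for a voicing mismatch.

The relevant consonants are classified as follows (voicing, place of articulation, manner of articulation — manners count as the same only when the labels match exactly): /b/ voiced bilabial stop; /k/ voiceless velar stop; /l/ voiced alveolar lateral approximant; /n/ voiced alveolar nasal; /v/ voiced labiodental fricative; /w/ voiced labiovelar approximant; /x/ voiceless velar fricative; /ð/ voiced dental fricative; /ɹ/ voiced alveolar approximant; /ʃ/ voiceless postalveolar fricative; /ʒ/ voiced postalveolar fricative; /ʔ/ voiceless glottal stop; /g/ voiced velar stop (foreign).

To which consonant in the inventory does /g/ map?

k

/k/ is closest: same manner (stop), place distance 0 (velar→velar), voicing differs (+1); total 1. Next closest is /ʔ/ at distance 3.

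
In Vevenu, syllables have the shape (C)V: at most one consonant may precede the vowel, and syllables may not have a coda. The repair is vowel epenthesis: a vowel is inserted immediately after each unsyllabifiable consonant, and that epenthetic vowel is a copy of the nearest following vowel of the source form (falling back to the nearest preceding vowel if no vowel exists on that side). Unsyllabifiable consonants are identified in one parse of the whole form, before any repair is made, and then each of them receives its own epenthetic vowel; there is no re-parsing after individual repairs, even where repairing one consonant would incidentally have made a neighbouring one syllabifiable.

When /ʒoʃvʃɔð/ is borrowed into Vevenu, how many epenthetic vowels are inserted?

3

The unsyllabifiable consonants are /ʃ/, /v/, /ð/; each receives one epenthetic vowel.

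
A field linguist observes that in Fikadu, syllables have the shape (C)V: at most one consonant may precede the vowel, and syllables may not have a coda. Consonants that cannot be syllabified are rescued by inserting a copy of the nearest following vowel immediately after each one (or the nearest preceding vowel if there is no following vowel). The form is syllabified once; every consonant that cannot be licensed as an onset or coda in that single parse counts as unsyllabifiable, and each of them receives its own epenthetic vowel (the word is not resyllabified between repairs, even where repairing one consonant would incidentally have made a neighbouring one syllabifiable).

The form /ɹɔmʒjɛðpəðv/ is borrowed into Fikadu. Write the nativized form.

Syllabifying with onset maximization leaves /m/, /ʒ/, /ð/, /ð/, /v/ stranded (no codas are permitted; onsets are limited to one consonant).
Epenthesis after each stranded consonant: /m/ → /mɛ/, /ʒ/ → /ʒɛ/, /ð/ → /ðə/, /ð/ → /ðə/, /v/ → /və/.

ɹɔmɛʒɛjɛðəpəðəvə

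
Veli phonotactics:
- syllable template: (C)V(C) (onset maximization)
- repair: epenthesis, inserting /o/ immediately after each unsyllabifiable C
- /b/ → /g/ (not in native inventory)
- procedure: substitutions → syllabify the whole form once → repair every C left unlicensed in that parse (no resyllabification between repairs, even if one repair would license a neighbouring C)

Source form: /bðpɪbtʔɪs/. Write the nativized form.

goðopɪgtoʔɪs

Substitution: /b/ → /g/, giving /gðpɪgtʔɪs/.
The consonants /g/, /ð/, /t/ cannot be parsed into a legal (C)V(C) syllable (at most one coda consonant is licensed; onsets are limited to one consonant).
Each unlicensed consonant becomes the onset of a new syllable: /g/ → /go/, /ð/ → /ðo/, /t/ → /to/.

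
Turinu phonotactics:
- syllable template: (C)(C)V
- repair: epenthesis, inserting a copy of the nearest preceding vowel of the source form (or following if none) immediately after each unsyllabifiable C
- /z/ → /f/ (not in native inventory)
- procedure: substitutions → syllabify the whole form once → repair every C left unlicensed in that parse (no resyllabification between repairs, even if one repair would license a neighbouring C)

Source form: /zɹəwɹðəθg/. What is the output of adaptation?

fɹəwəɹðəθəgə

Substitution: /z/ → /f/, giving /fɹəwɹðəθg/.
Syllabifying with onset maximization leaves /w/, /θ/, /g/ stranded (no codas are permitted; onsets may contain at most 2 consonants).
Inserting the epenthetic vowel yields /w/ → /wə/, /θ/ → /θə/, /g/ → /gə/.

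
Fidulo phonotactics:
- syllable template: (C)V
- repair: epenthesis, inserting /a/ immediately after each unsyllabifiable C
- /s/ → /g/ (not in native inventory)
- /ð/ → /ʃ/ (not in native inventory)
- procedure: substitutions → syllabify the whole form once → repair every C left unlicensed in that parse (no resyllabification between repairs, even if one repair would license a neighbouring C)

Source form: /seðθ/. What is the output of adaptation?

geʃaθa

Substitution: /s/ → /g/, /ð/ → /ʃ/, giving /geʃθ/.
Under (C)V, the unsyllabifiable consonants are /ʃ/, /θ/ (no codas are permitted; onsets are limited to one consonant).
Epenthesis after each stranded consonant: /ʃ/ → /ʃa/, /θ/ → /θa/.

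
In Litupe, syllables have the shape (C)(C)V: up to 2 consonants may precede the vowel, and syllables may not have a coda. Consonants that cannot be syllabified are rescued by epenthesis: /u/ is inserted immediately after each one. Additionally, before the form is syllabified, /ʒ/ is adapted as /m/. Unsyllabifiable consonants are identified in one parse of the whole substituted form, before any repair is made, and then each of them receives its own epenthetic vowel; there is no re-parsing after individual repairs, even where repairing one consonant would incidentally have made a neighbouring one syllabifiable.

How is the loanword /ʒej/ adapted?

meju

Substitution: /ʒ/ → /m/, giving /mej/.
Under (C)(C)V, the unsyllabifiable consonants are /j/ (no codas are permitted; onsets may contain at most 2 consonants).
Epenthesis after each stranded consonant: /j/ → /ju/.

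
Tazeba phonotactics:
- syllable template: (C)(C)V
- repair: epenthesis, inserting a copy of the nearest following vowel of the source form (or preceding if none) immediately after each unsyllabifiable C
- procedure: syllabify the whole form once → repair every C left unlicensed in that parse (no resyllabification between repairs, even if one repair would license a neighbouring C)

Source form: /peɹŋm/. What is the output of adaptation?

The consonants /ɹ/, /ŋ/, /m/ cannot be parsed into a legal (C)(C)V syllable (no codas are permitted; onsets may contain at most 2 consonants).
Inserting the epenthetic vowel yields /ɹ/ → /ɹe/, /ŋ/ → /ŋe/, /m/ → /me/.

peɹeŋeme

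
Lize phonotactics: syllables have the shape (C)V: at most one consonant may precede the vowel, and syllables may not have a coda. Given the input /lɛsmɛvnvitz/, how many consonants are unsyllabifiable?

5

The consonants /s/, /v/, /n/, /t/, /z/ cannot be parsed into a legal (C)V syllable (no codas are permitted; onsets are limited to one consonant).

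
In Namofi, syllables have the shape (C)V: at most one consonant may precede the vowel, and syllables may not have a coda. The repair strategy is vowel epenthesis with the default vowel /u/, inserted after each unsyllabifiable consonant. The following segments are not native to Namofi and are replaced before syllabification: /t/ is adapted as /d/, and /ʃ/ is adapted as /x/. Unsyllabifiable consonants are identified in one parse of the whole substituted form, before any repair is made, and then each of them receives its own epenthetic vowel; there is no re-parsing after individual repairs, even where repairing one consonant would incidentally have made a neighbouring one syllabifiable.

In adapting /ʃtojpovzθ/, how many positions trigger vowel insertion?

5

After substitution the input is /xdojpovzθ/.
The unsyllabifiable consonants are /x/, /j/, /v/, /z/, /θ/; each receives one epenthetic vowel.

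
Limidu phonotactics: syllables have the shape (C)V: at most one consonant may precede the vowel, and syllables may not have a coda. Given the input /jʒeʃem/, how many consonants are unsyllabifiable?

Under (C)V, the unsyllabifiable consonants are /j/, /m/ (no codas are permitted; onsets are limited to one consonant).

2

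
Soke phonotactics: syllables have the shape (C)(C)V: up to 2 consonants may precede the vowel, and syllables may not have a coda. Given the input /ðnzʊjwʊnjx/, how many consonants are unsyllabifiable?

4

Under (C)(C)V, the unsyllabifiable consonants are /ð/, /n/, /j/, /x/ (no codas are permitted; onsets may contain at most 2 consonants).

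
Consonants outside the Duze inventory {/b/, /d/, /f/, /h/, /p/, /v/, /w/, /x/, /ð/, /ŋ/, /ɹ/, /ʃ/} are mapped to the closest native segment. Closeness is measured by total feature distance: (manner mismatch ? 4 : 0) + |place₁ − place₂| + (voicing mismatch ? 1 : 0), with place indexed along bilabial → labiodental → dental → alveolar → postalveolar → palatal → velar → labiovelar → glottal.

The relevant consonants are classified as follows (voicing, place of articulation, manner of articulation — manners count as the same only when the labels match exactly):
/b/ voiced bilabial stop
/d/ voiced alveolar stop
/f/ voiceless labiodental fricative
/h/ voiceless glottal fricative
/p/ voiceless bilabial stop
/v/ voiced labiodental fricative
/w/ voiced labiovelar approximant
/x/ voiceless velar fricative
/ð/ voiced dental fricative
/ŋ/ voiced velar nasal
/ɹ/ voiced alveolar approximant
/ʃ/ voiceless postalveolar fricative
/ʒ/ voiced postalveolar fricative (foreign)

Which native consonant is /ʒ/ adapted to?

ʃ

/ʃ/ is closest: same manner (fricative), place distance 0 (postalveolar→postalveolar), voicing differs (+1); total 1. Next closest is /ð/ at distance 2.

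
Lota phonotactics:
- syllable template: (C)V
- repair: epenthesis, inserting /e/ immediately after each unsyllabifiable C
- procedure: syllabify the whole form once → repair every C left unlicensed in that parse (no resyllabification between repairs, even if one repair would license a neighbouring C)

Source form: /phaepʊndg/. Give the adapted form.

The consonants /p/, /n/, /d/, /g/ cannot be parsed into a legal (C)V syllable (no codas are permitted; onsets are limited to one consonant).
Inserting the epenthetic vowel yields /p/ → /pe/, /n/ → /ne/, /d/ → /de/, /g/ → /ge/.

pehaepʊnedege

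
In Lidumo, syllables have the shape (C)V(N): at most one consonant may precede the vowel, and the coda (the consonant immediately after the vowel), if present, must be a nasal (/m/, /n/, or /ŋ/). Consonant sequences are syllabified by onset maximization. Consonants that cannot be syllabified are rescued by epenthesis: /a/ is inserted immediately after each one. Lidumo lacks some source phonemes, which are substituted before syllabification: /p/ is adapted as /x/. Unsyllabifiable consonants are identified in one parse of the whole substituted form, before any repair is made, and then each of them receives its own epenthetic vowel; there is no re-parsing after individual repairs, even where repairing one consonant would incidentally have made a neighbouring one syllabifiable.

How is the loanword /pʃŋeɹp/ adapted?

Substitution: /p/ → /x/, giving /xʃŋeɹx/.
The consonants /x/, /ʃ/, /ɹ/, /x/ cannot be parsed into a legal (C)V(N) syllable (only a nasal (/m/, /n/, or /ŋ/) is licensed in coda position; onsets are limited to one consonant).
Epenthesis after each stranded consonant: /x/ → /xa/, /ʃ/ → /ʃa/, /ɹ/ → /ɹa/, /x/ → /xa/.

xaʃaŋeɹaxa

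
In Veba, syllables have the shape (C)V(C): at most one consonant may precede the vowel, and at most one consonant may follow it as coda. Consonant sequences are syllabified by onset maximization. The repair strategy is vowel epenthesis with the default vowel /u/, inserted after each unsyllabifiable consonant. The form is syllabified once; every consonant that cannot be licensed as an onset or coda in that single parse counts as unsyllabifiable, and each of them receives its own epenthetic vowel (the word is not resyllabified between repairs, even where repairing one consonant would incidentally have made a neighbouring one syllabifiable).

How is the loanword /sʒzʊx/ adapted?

Syllabifying with onset maximization leaves /s/, /ʒ/ stranded (at most one coda consonant is licensed; onsets are limited to one consonant).
Inserting the epenthetic vowel yields /s/ → /su/, /ʒ/ → /ʒu/.

suʒuzʊx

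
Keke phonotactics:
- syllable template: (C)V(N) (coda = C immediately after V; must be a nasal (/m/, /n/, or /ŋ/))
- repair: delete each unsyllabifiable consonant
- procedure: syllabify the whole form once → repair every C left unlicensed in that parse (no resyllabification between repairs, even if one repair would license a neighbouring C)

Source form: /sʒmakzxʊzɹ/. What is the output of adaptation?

Under (C)V(N), the unsyllabifiable consonants are /s/, /ʒ/, /k/, /z/, /z/, /ɹ/ (only a nasal (/m/, /n/, or /ŋ/) is licensed in coda position; onsets are limited to one consonant).
Each unlicensed consonant is deleted: /s/, /ʒ/, /k/, /z/, /z/, /ɹ/.

maxʊ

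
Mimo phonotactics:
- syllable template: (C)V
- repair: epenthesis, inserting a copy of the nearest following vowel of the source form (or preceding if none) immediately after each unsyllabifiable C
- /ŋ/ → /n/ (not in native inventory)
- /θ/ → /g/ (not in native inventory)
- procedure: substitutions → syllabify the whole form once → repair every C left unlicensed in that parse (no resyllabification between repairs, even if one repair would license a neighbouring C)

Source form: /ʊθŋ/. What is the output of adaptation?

ʊgʊnʊ

Substitution: /θ/ → /g/, /ŋ/ → /n/, giving /ʊgn/.
The consonants /g/, /n/ cannot be parsed into a legal (C)V syllable (no codas are permitted; onsets are limited to one consonant).
Inserting the epenthetic vowel yields /g/ → /gʊ/, /n/ → /nʊ/.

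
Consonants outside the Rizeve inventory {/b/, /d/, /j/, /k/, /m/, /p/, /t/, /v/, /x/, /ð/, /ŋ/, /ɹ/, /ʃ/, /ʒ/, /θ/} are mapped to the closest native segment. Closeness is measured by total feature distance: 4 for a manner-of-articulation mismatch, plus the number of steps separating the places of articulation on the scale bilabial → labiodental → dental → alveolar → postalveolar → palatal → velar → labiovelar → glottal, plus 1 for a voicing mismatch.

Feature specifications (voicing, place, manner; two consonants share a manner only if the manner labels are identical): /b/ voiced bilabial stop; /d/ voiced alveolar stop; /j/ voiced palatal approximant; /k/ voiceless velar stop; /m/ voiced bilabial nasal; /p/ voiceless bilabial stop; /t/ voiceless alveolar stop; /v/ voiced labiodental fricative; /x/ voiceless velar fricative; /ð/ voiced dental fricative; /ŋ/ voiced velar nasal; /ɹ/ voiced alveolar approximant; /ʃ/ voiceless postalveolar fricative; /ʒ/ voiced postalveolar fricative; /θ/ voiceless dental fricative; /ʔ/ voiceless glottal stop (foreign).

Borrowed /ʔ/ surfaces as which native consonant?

/k/ is closest: same manner (stop), place distance 2 (glottal→velar), same voicing; total 2. Next closest is /t/ at distance 5.

k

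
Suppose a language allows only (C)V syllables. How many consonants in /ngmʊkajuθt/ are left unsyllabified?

4

Under (C)V, the unsyllabifiable consonants are /n/, /g/, /θ/, /t/ (no codas are permitted; onsets are limited to one consonant).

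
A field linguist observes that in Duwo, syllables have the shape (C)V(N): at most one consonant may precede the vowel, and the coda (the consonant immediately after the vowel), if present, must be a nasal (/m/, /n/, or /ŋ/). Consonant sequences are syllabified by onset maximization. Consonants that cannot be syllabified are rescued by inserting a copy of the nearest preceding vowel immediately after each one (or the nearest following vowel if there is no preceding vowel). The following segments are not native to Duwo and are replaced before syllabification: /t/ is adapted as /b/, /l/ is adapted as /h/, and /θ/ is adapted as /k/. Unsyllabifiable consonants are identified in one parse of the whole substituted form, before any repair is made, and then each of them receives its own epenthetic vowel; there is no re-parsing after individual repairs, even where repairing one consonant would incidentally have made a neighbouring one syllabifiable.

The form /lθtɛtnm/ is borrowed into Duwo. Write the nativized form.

hɛkɛbɛbɛnɛmɛ

Substitution: /l/ → /h/, /θ/ → /k/, /t/ → /b/, giving /hkbɛbnm/.
Syllabifying with onset maximization leaves /h/, /k/, /b/, /n/, /m/ stranded (only a nasal (/m/, /n/, or /ŋ/) is licensed in coda position; onsets are limited to one consonant).
Each unlicensed consonant becomes the onset of a new syllable: /h/ → /hɛ/, /k/ → /kɛ/, /b/ → /bɛ/, /n/ → /nɛ/, /m/ → /mɛ/.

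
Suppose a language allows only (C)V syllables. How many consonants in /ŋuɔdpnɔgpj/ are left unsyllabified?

5

Syllabifying with onset maximization leaves /d/, /p/, /g/, /p/, /j/ stranded (no codas are permitted; onsets are limited to one consonant).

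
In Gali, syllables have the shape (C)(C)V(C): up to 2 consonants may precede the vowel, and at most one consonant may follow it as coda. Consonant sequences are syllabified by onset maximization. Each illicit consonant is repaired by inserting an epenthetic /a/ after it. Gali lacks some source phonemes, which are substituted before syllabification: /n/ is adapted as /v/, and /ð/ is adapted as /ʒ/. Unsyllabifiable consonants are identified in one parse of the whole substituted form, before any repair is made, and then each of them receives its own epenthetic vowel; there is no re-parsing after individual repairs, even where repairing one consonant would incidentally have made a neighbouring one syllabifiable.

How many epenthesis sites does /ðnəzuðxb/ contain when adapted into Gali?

2

After substitution the input is /ʒvəzuʒxb/.
The unsyllabifiable consonants are /x/, /b/; each receives one epenthetic vowel.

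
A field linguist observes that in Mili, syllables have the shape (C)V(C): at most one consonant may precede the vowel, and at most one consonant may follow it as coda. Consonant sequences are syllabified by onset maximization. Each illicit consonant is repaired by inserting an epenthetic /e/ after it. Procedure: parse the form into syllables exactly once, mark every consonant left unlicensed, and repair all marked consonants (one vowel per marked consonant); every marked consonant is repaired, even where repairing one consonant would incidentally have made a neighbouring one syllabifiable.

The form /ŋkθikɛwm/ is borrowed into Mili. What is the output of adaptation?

Under (C)V(C), the unsyllabifiable consonants are /ŋ/, /k/, /m/ (at most one coda consonant is licensed; onsets are limited to one consonant).
Inserting the epenthetic vowel yields /ŋ/ → /ŋe/, /k/ → /ke/, /m/ → /me/.

ŋekeθikɛwme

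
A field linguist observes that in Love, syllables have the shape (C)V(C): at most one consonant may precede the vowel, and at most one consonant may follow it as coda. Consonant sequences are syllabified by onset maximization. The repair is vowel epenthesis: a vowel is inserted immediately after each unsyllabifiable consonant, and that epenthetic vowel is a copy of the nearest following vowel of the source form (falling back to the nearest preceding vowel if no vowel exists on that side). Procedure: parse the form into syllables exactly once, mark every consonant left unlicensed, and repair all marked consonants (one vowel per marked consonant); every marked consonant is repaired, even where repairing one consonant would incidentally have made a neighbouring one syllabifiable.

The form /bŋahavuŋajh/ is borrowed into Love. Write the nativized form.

baŋahavuŋajha

The consonants /b/, /h/ cannot be parsed into a legal (C)V(C) syllable (at most one coda consonant is licensed; onsets are limited to one consonant).
Each unlicensed consonant becomes the onset of a new syllable: /b/ → /ba/, /h/ → /ha/.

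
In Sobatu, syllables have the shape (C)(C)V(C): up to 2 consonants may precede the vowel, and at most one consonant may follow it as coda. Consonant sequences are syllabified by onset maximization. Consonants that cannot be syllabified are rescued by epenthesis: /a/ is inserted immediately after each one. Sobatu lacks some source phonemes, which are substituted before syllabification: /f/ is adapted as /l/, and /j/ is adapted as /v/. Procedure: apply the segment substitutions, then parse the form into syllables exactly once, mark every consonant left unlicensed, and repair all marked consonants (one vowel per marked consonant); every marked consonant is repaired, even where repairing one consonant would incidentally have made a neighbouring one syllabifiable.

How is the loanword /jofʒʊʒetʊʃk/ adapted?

volʒʊʒetʊʃka

Substitution: /j/ → /v/, /f/ → /l/, giving /volʒʊʒetʊʃk/.
Under (C)(C)V(C), the unsyllabifiable consonants are /k/ (at most one coda consonant is licensed; onsets may contain at most 2 consonants).
Epenthesis after each stranded consonant: /k/ → /ka/.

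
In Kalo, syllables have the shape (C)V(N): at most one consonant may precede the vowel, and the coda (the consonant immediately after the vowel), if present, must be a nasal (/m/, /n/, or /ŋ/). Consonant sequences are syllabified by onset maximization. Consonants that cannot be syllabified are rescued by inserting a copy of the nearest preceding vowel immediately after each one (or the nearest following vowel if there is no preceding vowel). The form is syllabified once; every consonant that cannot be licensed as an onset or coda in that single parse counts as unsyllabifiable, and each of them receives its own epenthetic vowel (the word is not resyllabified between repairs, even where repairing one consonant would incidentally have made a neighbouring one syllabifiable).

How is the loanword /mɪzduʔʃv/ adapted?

The consonants /z/, /ʔ/, /ʃ/, /v/ cannot be parsed into a legal (C)V(N) syllable (only a nasal (/m/, /n/, or /ŋ/) is licensed in coda position; onsets are limited to one consonant).
Inserting the epenthetic vowel yields /z/ → /zɪ/, /ʔ/ → /ʔu/, /ʃ/ → /ʃu/, /v/ → /vu/.

mɪzɪduʔuʃuvu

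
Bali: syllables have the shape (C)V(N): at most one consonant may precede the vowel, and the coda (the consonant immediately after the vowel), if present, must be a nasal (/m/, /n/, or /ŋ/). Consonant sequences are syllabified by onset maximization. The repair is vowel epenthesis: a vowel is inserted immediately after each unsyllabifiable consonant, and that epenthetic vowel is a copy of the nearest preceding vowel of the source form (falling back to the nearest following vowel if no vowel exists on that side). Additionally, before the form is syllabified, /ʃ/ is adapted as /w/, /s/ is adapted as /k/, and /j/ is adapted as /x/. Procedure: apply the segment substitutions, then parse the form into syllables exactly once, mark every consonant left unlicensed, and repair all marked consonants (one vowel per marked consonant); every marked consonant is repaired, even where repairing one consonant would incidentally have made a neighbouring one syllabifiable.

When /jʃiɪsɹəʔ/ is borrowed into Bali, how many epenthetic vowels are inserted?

After substitution the input is /xwiɪkɹəʔ/.
The unsyllabifiable consonants are /x/, /k/, /ʔ/; each receives one epenthetic vowel.

3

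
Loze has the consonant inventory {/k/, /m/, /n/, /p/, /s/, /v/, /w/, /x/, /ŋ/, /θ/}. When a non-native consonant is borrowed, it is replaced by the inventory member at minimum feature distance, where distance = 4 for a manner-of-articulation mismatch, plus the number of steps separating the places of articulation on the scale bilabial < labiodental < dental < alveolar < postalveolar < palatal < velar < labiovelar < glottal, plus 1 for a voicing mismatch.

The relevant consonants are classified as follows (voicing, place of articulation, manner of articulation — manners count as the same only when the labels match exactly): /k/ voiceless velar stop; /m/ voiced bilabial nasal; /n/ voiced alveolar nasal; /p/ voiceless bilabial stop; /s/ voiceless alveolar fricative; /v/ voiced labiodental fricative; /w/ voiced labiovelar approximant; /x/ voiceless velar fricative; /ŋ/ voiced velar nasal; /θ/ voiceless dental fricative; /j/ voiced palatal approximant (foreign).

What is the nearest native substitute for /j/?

w

/w/ is closest: same manner (approximant), place distance 2 (palatal→labiovelar), same voicing; total 2. Next closest is /ŋ/ at distance 5.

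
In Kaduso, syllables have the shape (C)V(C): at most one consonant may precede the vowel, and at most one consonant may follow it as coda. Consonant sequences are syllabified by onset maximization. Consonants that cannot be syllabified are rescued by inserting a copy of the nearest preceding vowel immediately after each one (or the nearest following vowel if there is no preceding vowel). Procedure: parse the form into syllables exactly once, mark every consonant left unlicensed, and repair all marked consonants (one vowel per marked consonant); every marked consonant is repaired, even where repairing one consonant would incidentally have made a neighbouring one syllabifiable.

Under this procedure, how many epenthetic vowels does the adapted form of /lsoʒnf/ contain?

3

The unsyllabifiable consonants are /l/, /n/, /f/; each receives one epenthetic vowel.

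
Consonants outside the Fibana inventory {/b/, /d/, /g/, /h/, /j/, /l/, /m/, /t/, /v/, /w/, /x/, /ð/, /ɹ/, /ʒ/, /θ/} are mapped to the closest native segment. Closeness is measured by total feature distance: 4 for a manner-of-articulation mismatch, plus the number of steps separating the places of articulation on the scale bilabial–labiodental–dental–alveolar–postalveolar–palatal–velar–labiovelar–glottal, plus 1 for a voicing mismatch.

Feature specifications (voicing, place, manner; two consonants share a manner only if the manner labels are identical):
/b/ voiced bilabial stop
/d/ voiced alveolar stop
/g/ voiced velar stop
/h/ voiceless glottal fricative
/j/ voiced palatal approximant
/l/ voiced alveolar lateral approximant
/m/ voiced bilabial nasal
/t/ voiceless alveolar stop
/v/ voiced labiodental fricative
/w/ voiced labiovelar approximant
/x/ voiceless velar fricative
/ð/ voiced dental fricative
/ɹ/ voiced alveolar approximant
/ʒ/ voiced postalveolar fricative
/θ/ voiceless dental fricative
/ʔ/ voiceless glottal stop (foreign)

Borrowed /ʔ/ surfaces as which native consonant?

/g/ is closest: same manner (stop), place distance 2 (glottal→velar), voicing differs (+1); total 3. Next closest is /h/ at distance 4.

g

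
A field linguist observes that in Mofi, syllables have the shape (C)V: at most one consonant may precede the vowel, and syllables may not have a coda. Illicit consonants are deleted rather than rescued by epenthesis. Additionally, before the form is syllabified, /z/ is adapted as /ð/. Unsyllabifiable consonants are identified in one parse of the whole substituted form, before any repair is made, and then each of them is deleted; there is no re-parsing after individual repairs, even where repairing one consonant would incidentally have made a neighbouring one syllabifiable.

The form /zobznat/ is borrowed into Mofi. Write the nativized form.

Substitution: /z/ → /ð/, giving /ðobðnat/.
The consonants /b/, /ð/, /t/ cannot be parsed into a legal (C)V syllable (no codas are permitted; onsets are limited to one consonant).
Each unlicensed consonant is deleted: /b/, /ð/, /t/.

ðona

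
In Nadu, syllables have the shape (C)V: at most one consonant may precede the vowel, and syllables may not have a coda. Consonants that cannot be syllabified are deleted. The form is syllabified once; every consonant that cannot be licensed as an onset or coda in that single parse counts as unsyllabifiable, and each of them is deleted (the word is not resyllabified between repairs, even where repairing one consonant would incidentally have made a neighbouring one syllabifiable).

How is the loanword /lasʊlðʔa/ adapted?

The consonants /l/, /ð/ cannot be parsed into a legal (C)V syllable (no codas are permitted; onsets are limited to one consonant).
Deletion applies to /l/, /ð/.

lasʊʔa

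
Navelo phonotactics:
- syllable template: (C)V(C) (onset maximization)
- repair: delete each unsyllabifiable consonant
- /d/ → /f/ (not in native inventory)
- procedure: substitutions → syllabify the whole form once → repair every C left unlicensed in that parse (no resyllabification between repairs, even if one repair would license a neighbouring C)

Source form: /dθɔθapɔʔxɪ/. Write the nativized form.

θɔθapɔʔxɪ

Substitution: /d/ → /f/, giving /fθɔθapɔʔxɪ/.
The consonants /f/ cannot be parsed into a legal (C)V(C) syllable (at most one coda consonant is licensed; onsets are limited to one consonant).
Deletion applies to /f/.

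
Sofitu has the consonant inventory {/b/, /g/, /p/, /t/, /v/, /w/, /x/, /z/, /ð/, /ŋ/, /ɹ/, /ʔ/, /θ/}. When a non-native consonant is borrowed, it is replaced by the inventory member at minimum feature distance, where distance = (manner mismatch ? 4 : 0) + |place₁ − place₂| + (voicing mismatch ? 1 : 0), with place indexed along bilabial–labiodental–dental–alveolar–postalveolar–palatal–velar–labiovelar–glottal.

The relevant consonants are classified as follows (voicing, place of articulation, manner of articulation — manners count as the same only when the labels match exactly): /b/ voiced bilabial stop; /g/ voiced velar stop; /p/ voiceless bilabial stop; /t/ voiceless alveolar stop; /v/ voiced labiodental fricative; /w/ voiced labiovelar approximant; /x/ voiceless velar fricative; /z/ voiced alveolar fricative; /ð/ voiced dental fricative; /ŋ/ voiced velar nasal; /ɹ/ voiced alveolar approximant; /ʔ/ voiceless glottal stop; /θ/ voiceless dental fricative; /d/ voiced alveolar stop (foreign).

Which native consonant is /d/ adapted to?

/t/ is closest: same manner (stop), place distance 0 (alveolar→alveolar), voicing differs (+1); total 1. Next closest is /b/ at distance 3.

t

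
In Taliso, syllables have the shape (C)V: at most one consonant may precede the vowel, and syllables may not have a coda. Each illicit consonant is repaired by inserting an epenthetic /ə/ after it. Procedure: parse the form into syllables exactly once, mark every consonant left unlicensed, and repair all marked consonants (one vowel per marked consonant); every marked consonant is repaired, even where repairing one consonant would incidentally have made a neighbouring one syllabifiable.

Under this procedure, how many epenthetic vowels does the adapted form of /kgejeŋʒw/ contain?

4

The unsyllabifiable consonants are /k/, /ŋ/, /ʒ/, /w/; each receives one epenthetic vowel.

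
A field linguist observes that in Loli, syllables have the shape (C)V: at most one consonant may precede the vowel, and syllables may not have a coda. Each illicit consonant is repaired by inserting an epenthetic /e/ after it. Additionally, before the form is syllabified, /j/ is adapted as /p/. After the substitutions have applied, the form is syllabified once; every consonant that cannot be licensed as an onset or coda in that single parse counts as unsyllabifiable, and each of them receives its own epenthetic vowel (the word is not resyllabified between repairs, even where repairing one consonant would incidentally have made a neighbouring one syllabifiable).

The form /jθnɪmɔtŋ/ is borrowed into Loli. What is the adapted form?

peθenɪmɔteŋe

Substitution: /j/ → /p/, giving /pθnɪmɔtŋ/.
The consonants /p/, /θ/, /t/, /ŋ/ cannot be parsed into a legal (C)V syllable (no codas are permitted; onsets are limited to one consonant).
Inserting the epenthetic vowel yields /p/ → /pe/, /θ/ → /θe/, /t/ → /te/, /ŋ/ → /ŋe/.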